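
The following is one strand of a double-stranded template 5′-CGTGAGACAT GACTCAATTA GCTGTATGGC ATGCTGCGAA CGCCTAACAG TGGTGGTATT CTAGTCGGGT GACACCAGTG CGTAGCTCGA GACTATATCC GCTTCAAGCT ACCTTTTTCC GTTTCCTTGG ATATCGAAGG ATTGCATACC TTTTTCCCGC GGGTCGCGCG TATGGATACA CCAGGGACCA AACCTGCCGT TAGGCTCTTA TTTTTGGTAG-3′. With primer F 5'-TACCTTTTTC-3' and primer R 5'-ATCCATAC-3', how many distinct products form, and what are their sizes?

Two products: 68 bp, 31 bp

The forward primer TACCTTTTTC matches the top strand at positions 110–119, 147–156.
The reverse primer's reverse complement is GTATGGAT, matching at positions 170–177.
Each forward site pairs with the reverse site to give a product ending at position 177: sizes 68, 31 bp.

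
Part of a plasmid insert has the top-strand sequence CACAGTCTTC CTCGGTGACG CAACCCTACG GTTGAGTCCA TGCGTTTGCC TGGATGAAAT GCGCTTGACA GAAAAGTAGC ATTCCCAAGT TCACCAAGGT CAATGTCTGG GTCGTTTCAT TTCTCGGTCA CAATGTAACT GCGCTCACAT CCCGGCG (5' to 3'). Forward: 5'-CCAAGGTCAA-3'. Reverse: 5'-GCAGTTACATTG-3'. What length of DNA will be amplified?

The forward primer matches the template at positions 94–103.
Taking the reverse complement of GCAGTTACATTG gives CAATGTAACTGC, found at positions 131–142 on the template; the primer anneals here to the top strand with its 3' end pointing upstream.
Product length = (reverse-primer end) − (forward-primer start) + 1 = 142 − 94 + 1 = 49 bp.

49 bp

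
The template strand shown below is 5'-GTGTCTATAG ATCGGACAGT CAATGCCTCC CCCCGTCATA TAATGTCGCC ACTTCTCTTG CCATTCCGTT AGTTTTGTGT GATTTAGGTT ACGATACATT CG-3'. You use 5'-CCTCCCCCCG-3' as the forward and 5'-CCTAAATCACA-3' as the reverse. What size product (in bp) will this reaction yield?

Scanning the template, CCTCCCCCCG occurs at positions 26–35; this primer anneals to the bottom strand there with its 3' end pointing downstream.
The reverse primer's reverse complement is TGTGATTTAGG, which matches the template at positions 78–88.
Amplicon spans positions 26–88: 63 bp.

63 bp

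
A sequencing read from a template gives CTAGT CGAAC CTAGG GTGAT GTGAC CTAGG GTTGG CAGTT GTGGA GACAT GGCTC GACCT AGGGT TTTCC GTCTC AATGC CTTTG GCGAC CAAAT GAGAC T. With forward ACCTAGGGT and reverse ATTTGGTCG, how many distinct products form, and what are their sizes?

Three products: 87 bp, 72 bp, 39 bp

The forward primer ACCTAGGGT matches the top strand at positions 9–17, 24–32, 57–65.
The reverse primer's reverse complement is CGACCAAAT, matching at positions 87–95.
Each forward site pairs with the reverse site to give a product ending at position 95: sizes 87, 72, 39 bp.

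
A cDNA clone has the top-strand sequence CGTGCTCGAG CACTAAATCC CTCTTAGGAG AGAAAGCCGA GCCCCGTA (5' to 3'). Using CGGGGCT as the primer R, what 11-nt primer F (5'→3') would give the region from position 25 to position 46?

The reverse primer's reverse complement AGCCCCG matches the template at positions 40–46; the product starts at position 25.
The forward primer is identical to the top strand over positions 25–35: TAGGAGAGAAA.

5'-TAGGAGAGAAA-3'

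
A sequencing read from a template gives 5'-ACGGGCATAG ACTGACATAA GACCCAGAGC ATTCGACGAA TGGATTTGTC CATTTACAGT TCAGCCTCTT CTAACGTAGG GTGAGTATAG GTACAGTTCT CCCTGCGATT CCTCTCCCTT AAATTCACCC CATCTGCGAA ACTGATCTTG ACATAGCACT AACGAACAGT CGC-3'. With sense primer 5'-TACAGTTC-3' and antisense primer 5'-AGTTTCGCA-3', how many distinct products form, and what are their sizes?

The forward primer TACAGTTC matches the top strand at positions 55–62, 92–99.
The reverse primer's reverse complement is TGCGAAACT, matching at positions 135–143.
Each forward site pairs with the reverse site to give a product ending at position 143: sizes 89, 52 bp.

Two products: 89 bp, 52 bp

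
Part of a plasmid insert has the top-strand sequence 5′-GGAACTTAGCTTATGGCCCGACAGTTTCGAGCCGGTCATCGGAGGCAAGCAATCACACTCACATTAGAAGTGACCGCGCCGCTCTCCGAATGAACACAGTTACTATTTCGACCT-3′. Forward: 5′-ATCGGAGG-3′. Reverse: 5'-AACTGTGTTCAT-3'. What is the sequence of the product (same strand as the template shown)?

5'-ATCGGAGGCAAGCAATCACACTCACATTAGAAGTGACCGCGCCGCTCTCCGAATGAACACAGTT-3'

Forward primer ATCGGAGG is found on the top strand at positions 38–45.
The reverse primer's reverse complement is ATGAACACAGTT, which matches the template at positions 90–101.
The product is the template from position 38 through 101 (64 bp).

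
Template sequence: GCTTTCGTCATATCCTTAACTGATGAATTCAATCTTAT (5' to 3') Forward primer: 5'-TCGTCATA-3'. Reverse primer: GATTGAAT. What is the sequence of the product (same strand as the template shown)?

Forward primer TCGTCATA is found on the top strand at positions 5–12.
Reverse complement of the reverse primer: ATTCAATC. This occurs on the top strand at positions 27–34.
The product is the template from position 5 through 34 (30 bp).

5'-TCGTCATATCCTTAACTGATGAATTCAATC-3'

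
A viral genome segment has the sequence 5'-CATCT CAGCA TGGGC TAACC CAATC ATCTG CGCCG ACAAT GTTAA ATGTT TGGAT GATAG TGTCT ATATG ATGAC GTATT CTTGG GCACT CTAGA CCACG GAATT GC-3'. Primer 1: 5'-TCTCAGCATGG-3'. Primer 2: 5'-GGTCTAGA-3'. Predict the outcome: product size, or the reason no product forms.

Primer 1 (TCTCAGCATGG) matches the top strand at positions 3–13; it acts as a forward primer.
Primer 2's reverse complement is TCTAGACC, matching the top strand at positions 90–97; it acts as a reverse primer.
The 3' ends face each other across positions 3–97, giving a 95 bp product.

Yes — a 95 bp product.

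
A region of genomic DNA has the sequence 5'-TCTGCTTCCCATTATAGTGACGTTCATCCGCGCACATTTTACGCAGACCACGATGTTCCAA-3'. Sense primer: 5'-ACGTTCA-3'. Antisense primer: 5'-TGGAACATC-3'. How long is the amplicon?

The forward primer matches the template at positions 20–26.
The reverse primer's reverse complement is GATGTTCCA, which matches the template at positions 52–60.
Amplicon spans positions 20–60: 41 bp.

41 bp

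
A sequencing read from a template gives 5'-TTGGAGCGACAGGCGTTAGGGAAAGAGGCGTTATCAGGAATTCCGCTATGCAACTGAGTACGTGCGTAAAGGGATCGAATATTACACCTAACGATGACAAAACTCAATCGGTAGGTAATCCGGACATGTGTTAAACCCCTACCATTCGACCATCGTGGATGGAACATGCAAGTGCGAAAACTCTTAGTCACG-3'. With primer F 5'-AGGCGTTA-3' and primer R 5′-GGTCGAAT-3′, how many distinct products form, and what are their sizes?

Two products: 141 bp, 126 bp

The forward primer AGGCGTTA matches the top strand at positions 11–18, 26–33.
The reverse primer's reverse complement is ATTCGACC, matching at positions 144–151.
Each forward site pairs with the reverse site to give a product ending at position 151: sizes 141, 126 bp.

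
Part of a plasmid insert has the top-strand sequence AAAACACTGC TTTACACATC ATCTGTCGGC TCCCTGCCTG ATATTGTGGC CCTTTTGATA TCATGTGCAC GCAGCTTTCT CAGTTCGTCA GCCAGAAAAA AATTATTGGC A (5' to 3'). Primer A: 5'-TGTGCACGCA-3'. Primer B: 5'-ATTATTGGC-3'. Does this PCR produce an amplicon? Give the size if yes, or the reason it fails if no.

No product — both primers anneal to the same strand and extend in the same direction.

Primer A (TGTGCACGCA) matches the top strand at positions 64–73 (3' end points downstream).
Primer B (ATTATTGGC) also matches the top strand directly, at positions 102–110 — its reverse complement GCCAATAAT is not present.
Both primers anneal to the bottom strand with 3' ends pointing the same way, so neither can prime synthesis back toward the other.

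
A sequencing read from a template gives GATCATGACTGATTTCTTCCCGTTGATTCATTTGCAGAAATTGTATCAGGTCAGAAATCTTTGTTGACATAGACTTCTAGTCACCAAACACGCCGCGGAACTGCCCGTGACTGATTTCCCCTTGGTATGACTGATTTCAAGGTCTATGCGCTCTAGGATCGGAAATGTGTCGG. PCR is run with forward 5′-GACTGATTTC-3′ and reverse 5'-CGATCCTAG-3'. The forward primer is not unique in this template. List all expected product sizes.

The forward primer GACTGATTTC matches the top strand at positions 7–16, 109–118, 129–138.
The reverse primer's reverse complement is CTAGGATCG, matching at positions 153–161.
Each forward site pairs with the reverse site to give a product ending at position 161: sizes 155, 53, 33 bp.

155 bp, 53 bp, 33 bp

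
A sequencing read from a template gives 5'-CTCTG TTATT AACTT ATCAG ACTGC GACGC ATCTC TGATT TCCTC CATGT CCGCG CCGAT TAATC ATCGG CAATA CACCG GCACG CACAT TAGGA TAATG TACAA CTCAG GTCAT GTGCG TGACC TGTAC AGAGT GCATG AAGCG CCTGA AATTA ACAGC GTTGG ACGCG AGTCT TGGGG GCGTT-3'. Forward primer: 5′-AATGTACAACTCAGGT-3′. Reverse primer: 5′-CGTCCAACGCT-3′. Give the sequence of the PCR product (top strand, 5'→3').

5'-AATGTACAACTCAGGTCATGTGCGTGACCTGTACAGAGTGCATGAAGCGCCTGAAATTAACAGCGTTGGACG-3'

The forward primer matches the template at positions 97–112.
Taking the reverse complement of CGTCCAACGCT gives AGCGTTGGACG, found at positions 158–168 on the template; the primer anneals here to the top strand with its 3' end pointing upstream.
The product is the template from position 97 through 168 (72 bp).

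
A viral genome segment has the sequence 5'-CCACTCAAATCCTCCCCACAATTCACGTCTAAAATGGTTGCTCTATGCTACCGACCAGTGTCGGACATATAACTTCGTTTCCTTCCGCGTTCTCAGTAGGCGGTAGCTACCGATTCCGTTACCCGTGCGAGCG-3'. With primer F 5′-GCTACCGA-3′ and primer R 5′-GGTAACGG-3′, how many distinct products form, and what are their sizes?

Two products: 77 bp, 18 bp

The forward primer GCTACCGA matches the top strand at positions 47–54, 106–113.
The reverse primer's reverse complement is CCGTTACC, matching at positions 116–123.
Each forward site pairs with the reverse site to give a product ending at position 123: sizes 77, 18 bp.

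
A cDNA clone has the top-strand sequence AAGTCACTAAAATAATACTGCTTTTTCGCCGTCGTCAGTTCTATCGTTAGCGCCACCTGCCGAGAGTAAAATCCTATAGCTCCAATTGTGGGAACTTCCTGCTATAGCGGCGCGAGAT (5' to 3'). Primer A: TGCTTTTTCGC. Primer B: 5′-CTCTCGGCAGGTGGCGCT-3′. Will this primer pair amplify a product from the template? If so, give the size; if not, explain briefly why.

Primer A (TGCTTTTTCGC) matches the top strand at positions 19–29; it acts as a forward primer.
Primer B's reverse complement is AGCGCCACCTGCCGAGAG, matching the top strand at positions 49–66; it acts as a reverse primer.
The 3' ends face each other across positions 19–66, giving a 48 bp product.

Yes — a 48 bp product.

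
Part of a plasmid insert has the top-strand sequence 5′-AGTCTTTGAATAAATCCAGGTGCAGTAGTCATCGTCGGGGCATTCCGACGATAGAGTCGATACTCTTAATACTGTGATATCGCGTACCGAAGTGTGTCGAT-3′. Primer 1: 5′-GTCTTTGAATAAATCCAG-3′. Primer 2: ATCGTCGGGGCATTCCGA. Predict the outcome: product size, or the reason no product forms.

No product — both primers anneal to the same strand and extend in the same direction.

Primer 1 (GTCTTTGAATAAATCCAG) matches the top strand at positions 2–19 (3' end points downstream).
Primer 2 (ATCGTCGGGGCATTCCGA) also matches the top strand directly, at positions 31–48 — its reverse complement TCGGAATGCCCCGACGAT is not present.
Both primers anneal to the bottom strand with 3' ends pointing the same way, so neither can prime synthesis back toward the other.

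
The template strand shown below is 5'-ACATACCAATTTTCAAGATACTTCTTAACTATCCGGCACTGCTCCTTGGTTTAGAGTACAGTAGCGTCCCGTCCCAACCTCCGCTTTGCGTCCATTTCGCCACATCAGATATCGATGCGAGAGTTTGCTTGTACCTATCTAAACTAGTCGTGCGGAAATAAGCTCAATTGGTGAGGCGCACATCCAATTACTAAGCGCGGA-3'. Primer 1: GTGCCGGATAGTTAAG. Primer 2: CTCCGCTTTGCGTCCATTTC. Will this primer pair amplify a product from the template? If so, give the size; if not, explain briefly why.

Primer 1 (GTGCCGGATAGTTAAG) has reverse complement CTTAACTATCCGGCAC, which matches the top strand at positions 24–39; primer 1 anneals to the top strand there with its 3' end pointing upstream toward position 24.
Primer 2 (CTCCGCTTTGCGTCCATTTC) matches the top strand directly at positions 79–98; it anneals to the bottom strand with its 3' end pointing downstream toward position 98.
The 3' ends diverge (primer 1 extends toward position 1, primer 2 toward position 201), so the primers never converge on a shared product.

No product — the primers' 3' ends point away from each other.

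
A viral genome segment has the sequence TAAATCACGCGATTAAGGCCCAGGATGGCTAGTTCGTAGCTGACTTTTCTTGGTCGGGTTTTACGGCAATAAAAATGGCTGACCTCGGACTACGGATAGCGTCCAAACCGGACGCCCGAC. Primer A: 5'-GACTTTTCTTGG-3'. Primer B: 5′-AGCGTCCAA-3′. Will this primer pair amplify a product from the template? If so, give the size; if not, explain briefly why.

Primer A (GACTTTTCTTGG) matches the top strand at positions 42–53 (3' end points downstream).
Primer B (AGCGTCCAA) also matches the top strand directly, at positions 98–106 — its reverse complement TTGGACGCT is not present.
Both primers anneal to the bottom strand with 3' ends pointing the same way, so neither can prime synthesis back toward the other.

No product — both primers anneal to the same strand and extend in the same direction.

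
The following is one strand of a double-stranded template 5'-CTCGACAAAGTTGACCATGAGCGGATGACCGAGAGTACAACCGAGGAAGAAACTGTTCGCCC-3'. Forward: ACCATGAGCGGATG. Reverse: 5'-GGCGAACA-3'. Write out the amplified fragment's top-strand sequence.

5'-ACCATGAGCGGATGACCGAGAGTACAACCGAGGAAGAAACTGTTCGCC-3'

Scanning the template, ACCATGAGCGGATG occurs at positions 14–27; this primer anneals to the bottom strand there with its 3' end pointing downstream.
Reverse complement of the reverse primer: TGTTCGCC. This occurs on the top strand at positions 54–61.
The product is the template from position 14 through 61 (48 bp).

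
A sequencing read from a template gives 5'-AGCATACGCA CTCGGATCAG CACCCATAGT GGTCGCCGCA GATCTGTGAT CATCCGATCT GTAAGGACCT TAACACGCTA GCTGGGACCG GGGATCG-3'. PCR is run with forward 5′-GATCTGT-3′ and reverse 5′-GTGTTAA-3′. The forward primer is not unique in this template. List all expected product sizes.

36 bp, 21 bp

The forward primer GATCTGT matches the top strand at positions 41–47, 56–62.
The reverse primer's reverse complement is TTAACAC, matching at positions 70–76.
Each forward site pairs with the reverse site to give a product ending at position 76: sizes 36, 21 bp.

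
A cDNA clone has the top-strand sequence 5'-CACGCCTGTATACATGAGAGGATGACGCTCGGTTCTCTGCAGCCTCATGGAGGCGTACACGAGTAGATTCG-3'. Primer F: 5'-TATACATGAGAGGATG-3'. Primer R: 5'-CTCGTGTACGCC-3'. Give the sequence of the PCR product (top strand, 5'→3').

Forward primer TATACATGAGAGGATG is found on the top strand at positions 9–24.
Reverse complement of the reverse primer: GGCGTACACGAG. This occurs on the top strand at positions 52–63.
The product is the template from position 9 through 63 (55 bp).

5'-TATACATGAGAGGATGACGCTCGGTTCTCTGCAGCCTCATGGAGGCGTACACGAG-3'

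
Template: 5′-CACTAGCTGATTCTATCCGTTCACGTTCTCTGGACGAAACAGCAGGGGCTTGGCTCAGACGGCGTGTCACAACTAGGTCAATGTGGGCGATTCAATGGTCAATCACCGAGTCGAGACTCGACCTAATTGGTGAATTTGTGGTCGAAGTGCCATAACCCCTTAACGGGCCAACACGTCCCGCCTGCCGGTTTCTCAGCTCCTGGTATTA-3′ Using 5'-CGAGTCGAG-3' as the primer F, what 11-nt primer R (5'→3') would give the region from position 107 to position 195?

5'-TGAGAAACCGG-3'

The product's 3' end on the top strand is position 195.
The reverse primer anneals to the top strand over positions 185–195, i.e. to CCGGTTTCTCA.
Its sequence written 5'→3' is the reverse complement: TGAGAAACCGG.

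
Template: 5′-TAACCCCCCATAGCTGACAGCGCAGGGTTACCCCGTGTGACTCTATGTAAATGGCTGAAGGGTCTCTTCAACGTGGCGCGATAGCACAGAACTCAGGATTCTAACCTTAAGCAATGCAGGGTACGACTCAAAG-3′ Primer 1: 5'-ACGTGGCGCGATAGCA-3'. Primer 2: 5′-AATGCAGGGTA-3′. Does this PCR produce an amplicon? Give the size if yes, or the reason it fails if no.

Primer 1 (ACGTGGCGCGATAGCA) matches the top strand at positions 71–86 (3' end points downstream).
Primer 2 (AATGCAGGGTA) also matches the top strand directly, at positions 113–123 — its reverse complement TACCCTGCATT is not present.
Both primers anneal to the bottom strand with 3' ends pointing the same way, so neither can prime synthesis back toward the other.

No product — both primers anneal to the same strand and extend in the same direction.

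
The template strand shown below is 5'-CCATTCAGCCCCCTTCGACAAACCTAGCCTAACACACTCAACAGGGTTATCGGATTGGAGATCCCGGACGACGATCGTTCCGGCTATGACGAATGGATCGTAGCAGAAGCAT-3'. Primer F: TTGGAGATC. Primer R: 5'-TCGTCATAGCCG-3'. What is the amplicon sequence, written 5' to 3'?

Forward primer TTGGAGATC is found on the top strand at positions 55–63.
The reverse primer's reverse complement is CGGCTATGACGA, which matches the template at positions 81–92.
The product is the template from position 55 through 92 (38 bp).

5'-TTGGAGATCCCGGACGACGATCGTTCCGGCTATGACGA-3'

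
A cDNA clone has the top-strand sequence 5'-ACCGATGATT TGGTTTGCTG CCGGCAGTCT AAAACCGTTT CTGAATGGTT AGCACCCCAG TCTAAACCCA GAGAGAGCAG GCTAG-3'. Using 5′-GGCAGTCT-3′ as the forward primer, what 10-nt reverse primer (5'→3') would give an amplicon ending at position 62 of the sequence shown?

5'-GACTGGGGTG-3'

The forward primer binds at positions 23–30; the product's 3' end on the top strand is position 62.
The reverse primer anneals to the top strand over positions 53–62, i.e. to CACCCCAGTC.
Its sequence written 5'→3' is the reverse complement: GACTGGGGTG.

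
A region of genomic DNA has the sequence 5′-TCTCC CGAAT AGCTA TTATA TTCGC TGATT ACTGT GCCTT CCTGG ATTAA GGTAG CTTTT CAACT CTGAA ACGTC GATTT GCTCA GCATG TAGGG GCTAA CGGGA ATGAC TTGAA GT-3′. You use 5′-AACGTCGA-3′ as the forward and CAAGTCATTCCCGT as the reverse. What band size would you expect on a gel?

44 bp

Scanning the template, AACGTCGA occurs at positions 70–77; this primer anneals to the bottom strand there with its 3' end pointing downstream.
The reverse primer's reverse complement is ACGGGAATGACTTG, which matches the template at positions 100–113.
Amplicon spans positions 70–113: 44 bp.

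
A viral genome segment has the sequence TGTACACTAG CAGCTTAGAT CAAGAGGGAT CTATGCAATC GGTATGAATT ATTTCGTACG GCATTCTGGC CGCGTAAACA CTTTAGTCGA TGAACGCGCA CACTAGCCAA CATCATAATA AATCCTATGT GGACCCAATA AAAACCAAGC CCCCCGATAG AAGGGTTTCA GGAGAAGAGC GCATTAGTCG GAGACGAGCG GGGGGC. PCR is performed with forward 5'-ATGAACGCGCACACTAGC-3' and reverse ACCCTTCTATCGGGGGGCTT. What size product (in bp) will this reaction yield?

Scanning the template, ATGAACGCGCACACTAGC occurs at positions 90–107; this primer anneals to the bottom strand there with its 3' end pointing downstream.
Taking the reverse complement of ACCCTTCTATCGGGGGGCTT gives AAGCCCCCCGATAGAAGGGT, found at positions 147–166 on the template; the primer anneals here to the top strand with its 3' end pointing upstream.
Product length = (reverse-primer end) − (forward-primer start) + 1 = 166 − 90 + 1 = 77 bp.

77 bp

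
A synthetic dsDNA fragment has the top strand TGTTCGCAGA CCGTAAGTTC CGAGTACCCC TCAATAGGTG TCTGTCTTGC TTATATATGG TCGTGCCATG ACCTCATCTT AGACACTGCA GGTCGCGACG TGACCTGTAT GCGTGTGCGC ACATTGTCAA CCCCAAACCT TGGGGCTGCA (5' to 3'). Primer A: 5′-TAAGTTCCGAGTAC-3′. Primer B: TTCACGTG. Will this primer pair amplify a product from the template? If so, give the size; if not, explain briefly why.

Primer B (TTCACGTG) does not match the top strand, and its reverse complement CACGTGAA does not match either.
With no annealing site for primer B, no amplification occurs.

No product — primer B has no binding site in the template.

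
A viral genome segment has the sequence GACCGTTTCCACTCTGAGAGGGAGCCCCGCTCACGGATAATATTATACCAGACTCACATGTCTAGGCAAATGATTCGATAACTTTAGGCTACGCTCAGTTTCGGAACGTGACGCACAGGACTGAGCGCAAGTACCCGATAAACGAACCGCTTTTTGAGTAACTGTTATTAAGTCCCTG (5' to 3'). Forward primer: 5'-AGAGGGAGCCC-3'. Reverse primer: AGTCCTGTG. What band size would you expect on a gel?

106 bp

Forward primer AGAGGGAGCCC is found on the top strand at positions 17–27.
The reverse primer's reverse complement is CACAGGACT, which matches the template at positions 114–122.
Amplicon spans positions 17–122: 106 bp.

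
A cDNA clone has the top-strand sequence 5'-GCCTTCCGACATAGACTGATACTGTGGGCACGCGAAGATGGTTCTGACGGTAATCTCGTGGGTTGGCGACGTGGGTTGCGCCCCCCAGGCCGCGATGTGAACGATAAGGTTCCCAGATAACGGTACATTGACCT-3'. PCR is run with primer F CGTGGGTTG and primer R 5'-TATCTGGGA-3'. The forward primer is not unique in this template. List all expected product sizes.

63 bp, 50 bp

The forward primer CGTGGGTTG matches the top strand at positions 57–65, 70–78.
The reverse primer's reverse complement is TCCCAGATA, matching at positions 111–119.
Each forward site pairs with the reverse site to give a product ending at position 119: sizes 63, 50 bp.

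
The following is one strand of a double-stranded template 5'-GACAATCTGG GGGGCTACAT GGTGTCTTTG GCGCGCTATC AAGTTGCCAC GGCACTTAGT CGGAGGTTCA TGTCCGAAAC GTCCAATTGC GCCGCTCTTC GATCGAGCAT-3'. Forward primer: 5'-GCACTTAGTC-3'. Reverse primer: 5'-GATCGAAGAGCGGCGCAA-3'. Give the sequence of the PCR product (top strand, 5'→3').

5'-GCACTTAGTCGGAGGTTCATGTCCGAAACGTCCAATTGCGCCGCTCTTCGATC-3'

Scanning the template, GCACTTAGTC occurs at positions 52–61; this primer anneals to the bottom strand there with its 3' end pointing downstream.
The reverse primer's reverse complement is TTGCGCCGCTCTTCGATC, which matches the template at positions 87–104.
The product is the template from position 52 through 104 (53 bp).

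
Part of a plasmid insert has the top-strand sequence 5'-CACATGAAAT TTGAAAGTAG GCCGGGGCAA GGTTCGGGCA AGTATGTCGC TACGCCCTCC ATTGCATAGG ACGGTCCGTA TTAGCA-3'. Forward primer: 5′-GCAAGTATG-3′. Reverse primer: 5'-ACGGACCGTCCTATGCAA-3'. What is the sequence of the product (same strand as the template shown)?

Scanning the template, GCAAGTATG occurs at positions 38–46; this primer anneals to the bottom strand there with its 3' end pointing downstream.
The reverse primer's reverse complement is TTGCATAGGACGGTCCGT, which matches the template at positions 62–79.
The product is the template from position 38 through 79 (42 bp).

5'-GCAAGTATGTCGCTACGCCCTCCATTGCATAGGACGGTCCGT-3'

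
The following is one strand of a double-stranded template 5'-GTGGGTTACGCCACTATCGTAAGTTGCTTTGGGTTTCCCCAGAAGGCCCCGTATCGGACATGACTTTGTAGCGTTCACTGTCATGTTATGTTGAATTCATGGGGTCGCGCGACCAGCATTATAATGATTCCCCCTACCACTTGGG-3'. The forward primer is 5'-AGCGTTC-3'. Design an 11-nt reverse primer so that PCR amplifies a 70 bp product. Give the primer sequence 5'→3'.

The forward primer binds at positions 70–76, so a 70 bp product ends at position 70 + 70 − 1 = 139.
The reverse primer anneals to the top strand over positions 129–139, i.e. to TCCCCCTACCA.
Its sequence written 5'→3' is the reverse complement: TGGTAGGGGGA.

5'-TGGTAGGGGGA-3'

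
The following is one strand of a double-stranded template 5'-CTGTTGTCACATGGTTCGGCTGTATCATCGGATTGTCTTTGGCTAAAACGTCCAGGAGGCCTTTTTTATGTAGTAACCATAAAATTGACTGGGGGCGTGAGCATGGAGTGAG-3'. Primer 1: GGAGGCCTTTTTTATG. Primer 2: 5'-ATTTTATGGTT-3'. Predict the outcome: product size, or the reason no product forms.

Yes — a 31 bp product.

Primer 1 (GGAGGCCTTTTTTATG) matches the top strand at positions 55–70; it acts as a forward primer.
Primer 2's reverse complement is AACCATAAAAT, matching the top strand at positions 75–85; it acts as a reverse primer.
The 3' ends face each other across positions 55–85, giving a 31 bp product.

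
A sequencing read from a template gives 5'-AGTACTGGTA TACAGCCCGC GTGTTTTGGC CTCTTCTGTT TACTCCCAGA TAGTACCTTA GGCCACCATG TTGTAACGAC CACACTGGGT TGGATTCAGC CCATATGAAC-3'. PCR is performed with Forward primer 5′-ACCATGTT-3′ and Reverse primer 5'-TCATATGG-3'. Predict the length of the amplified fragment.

The forward primer matches the template at positions 65–72.
Taking the reverse complement of TCATATGG gives CCATATGA, found at positions 101–108 on the template; the primer anneals here to the top strand with its 3' end pointing upstream.
Amplicon spans positions 65–108: 44 bp.

44 bp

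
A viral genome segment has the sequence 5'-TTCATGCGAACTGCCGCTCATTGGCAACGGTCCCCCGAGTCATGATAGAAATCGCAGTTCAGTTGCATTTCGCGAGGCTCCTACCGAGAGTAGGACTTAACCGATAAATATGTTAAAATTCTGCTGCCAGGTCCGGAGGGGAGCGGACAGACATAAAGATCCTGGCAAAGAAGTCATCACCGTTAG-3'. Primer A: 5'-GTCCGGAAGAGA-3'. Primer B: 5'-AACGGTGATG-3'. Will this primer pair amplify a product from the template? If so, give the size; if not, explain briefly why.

Primer A (GTCCGGAAGAGA) does not match the top strand, and its reverse complement TCTCTTCCGGAC does not match either.
With no annealing site for primer A, no amplification occurs.

No product — primer A has no binding site in the template.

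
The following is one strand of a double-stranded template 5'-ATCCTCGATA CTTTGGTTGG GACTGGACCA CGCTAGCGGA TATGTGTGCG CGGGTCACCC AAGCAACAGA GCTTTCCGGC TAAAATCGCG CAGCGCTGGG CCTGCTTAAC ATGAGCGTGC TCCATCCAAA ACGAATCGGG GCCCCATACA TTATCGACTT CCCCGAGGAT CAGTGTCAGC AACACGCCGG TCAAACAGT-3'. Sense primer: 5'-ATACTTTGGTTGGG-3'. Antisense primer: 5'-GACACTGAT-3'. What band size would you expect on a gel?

170 bp

Scanning the template, ATACTTTGGTTGGG occurs at positions 8–21; this primer anneals to the bottom strand there with its 3' end pointing downstream.
The reverse primer's reverse complement is ATCAGTGTC, which matches the template at positions 169–177.
Amplicon spans positions 8–177: 170 bp.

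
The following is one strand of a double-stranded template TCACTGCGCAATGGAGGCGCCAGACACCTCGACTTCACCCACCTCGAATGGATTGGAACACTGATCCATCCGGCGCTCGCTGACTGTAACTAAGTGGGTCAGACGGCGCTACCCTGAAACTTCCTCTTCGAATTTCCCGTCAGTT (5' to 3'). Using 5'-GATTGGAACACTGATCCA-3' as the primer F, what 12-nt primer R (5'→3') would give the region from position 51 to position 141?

The product's 3' end on the top strand is position 141.
The reverse primer anneals to the top strand over positions 130–141, i.e. to GAATTTCCCGTC.
Its sequence written 5'→3' is the reverse complement: GACGGGAAATTC.

5'-GACGGGAAATTC-3'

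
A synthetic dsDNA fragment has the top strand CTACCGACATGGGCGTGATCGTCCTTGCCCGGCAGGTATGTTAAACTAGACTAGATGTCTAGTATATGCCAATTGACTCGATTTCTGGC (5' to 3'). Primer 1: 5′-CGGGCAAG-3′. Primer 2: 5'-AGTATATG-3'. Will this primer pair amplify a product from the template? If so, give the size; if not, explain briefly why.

No product — the primers' 3' ends point away from each other.

Primer 1 (CGGGCAAG) has reverse complement CTTGCCCG, which matches the top strand at positions 24–31; primer 1 anneals to the top strand there with its 3' end pointing upstream toward position 24.
Primer 2 (AGTATATG) matches the top strand directly at positions 61–68; it anneals to the bottom strand with its 3' end pointing downstream toward position 68.
The 3' ends diverge (primer 1 extends toward position 1, primer 2 toward position 89), so the primers never converge on a shared product.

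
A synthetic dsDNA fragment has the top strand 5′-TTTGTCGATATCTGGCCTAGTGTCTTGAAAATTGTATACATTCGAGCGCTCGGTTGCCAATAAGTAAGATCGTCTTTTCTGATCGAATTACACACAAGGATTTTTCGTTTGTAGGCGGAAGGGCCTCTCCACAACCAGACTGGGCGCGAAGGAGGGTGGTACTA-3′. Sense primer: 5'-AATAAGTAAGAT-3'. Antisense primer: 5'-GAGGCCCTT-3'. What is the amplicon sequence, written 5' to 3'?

Scanning the template, AATAAGTAAGAT occurs at positions 59–70; this primer anneals to the bottom strand there with its 3' end pointing downstream.
Reverse complement of the reverse primer: AAGGGCCTC. This occurs on the top strand at positions 119–127.
The product is the template from position 59 through 127 (69 bp).

5'-AATAAGTAAGATCGTCTTTTCTGATCGAATTACACACAAGGATTTTTCGTTTGTAGGCGGAAGGGCCTC-3'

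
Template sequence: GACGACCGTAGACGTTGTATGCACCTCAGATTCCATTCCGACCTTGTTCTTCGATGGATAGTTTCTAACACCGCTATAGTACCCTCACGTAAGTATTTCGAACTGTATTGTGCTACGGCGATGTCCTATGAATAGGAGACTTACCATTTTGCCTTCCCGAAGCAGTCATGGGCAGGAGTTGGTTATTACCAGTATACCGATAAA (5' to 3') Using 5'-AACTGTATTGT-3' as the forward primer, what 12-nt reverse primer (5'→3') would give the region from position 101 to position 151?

5'-CAAAATGGTAAG-3'

The product's 3' end on the top strand is position 151.
The reverse primer anneals to the top strand over positions 140–151, i.e. to CTTACCATTTTG.
Its sequence written 5'→3' is the reverse complement: CAAAATGGTAAG.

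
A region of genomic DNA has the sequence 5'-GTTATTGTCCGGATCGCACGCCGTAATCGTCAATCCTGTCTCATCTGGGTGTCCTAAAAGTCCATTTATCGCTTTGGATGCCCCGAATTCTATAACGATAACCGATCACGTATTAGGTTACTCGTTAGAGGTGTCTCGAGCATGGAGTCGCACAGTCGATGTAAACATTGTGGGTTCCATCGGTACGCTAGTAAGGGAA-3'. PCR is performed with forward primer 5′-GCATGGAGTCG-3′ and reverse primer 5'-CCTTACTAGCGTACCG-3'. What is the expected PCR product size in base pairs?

57 bp

Scanning the template, GCATGGAGTCG occurs at positions 140–150; this primer anneals to the bottom strand there with its 3' end pointing downstream.
The reverse primer's reverse complement is CGGTACGCTAGTAAGG, which matches the template at positions 181–196.
The product runs from position 140 to position 196, so its length is 196 − 140 + 1 = 57 bp.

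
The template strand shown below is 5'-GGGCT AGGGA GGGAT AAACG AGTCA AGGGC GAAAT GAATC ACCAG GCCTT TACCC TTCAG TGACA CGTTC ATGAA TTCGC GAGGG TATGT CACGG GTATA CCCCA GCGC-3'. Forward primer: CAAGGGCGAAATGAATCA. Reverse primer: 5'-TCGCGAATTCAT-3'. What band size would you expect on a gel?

59 bp

The forward primer matches the template at positions 24–41.
Reverse complement of the reverse primer: ATGAATTCGCGA. This occurs on the top strand at positions 71–82.
Product length = (reverse-primer end) − (forward-primer start) + 1 = 82 − 24 + 1 = 59 bp.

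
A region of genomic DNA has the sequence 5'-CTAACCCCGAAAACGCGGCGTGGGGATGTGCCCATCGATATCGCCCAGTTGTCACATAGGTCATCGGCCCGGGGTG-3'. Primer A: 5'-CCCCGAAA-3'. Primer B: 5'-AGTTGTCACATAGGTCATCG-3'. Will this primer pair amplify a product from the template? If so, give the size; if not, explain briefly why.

No product — both primers anneal to the same strand and extend in the same direction.

Primer A (CCCCGAAA) matches the top strand at positions 5–12 (3' end points downstream).
Primer B (AGTTGTCACATAGGTCATCG) also matches the top strand directly, at positions 47–66 — its reverse complement CGATGACCTATGTGACAACT is not present.
Both primers anneal to the bottom strand with 3' ends pointing the same way, so neither can prime synthesis back toward the other.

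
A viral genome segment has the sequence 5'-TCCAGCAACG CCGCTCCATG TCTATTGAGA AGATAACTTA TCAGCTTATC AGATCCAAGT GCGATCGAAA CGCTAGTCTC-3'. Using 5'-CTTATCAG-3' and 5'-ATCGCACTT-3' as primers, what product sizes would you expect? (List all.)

The forward primer CTTATCAG matches the top strand at positions 37–44, 45–52.
The reverse primer's reverse complement is AAGTGCGAT, matching at positions 57–65.
Each forward site pairs with the reverse site to give a product ending at position 65: sizes 29, 21 bp.

29 bp, 21 bp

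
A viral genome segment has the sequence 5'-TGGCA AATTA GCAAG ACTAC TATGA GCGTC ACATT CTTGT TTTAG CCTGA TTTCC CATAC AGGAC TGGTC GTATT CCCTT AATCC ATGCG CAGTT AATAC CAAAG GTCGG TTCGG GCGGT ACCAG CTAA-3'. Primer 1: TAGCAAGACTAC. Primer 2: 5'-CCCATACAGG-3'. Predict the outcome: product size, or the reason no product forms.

Primer 1 (TAGCAAGACTAC) matches the top strand at positions 9–20 (3' end points downstream).
Primer 2 (CCCATACAGG) also matches the top strand directly, at positions 54–63 — its reverse complement CCTGTATGGG is not present.
Both primers anneal to the bottom strand with 3' ends pointing the same way, so neither can prime synthesis back toward the other.

No product — both primers anneal to the same strand and extend in the same direction.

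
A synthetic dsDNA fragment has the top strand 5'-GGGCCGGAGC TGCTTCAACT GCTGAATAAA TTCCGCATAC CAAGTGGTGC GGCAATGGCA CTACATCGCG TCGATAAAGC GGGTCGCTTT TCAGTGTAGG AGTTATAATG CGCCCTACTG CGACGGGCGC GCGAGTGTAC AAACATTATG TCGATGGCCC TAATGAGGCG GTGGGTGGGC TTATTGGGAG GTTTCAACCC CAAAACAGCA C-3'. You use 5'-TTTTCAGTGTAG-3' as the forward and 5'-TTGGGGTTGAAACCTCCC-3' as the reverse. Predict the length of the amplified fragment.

116 bp

Forward primer TTTTCAGTGTAG is found on the top strand at positions 88–99.
Reverse complement of the reverse primer: GGGAGGTTTCAACCCCAA. This occurs on the top strand at positions 186–203.
Amplicon spans positions 88–203: 116 bp.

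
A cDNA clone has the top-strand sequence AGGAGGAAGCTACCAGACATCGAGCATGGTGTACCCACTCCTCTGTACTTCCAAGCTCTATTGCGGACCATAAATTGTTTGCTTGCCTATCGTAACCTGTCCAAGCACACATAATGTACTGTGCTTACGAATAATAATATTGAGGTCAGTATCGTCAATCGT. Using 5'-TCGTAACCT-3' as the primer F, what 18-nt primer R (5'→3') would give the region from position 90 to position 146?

The product's 3' end on the top strand is position 146.
The reverse primer anneals to the top strand over positions 129–146, i.e. to GAATAATAATATTGAGGT.
Its sequence written 5'→3' is the reverse complement: ACCTCAATATTATTATTC.

5'-ACCTCAATATTATTATTC-3'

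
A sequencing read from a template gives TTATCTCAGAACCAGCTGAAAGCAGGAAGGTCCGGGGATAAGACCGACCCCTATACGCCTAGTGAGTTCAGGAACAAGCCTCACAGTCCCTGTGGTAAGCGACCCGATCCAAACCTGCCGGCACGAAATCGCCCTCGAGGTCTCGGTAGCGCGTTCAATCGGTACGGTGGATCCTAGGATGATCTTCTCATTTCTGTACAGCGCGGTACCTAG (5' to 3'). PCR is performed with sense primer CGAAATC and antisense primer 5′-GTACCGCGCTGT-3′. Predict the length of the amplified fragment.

Scanning the template, CGAAATC occurs at positions 124–130; this primer anneals to the bottom strand there with its 3' end pointing downstream.
Reverse complement of the reverse primer: ACAGCGCGGTAC. This occurs on the top strand at positions 198–209.
Product length = (reverse-primer end) − (forward-primer start) + 1 = 209 − 124 + 1 = 86 bp.

86 bp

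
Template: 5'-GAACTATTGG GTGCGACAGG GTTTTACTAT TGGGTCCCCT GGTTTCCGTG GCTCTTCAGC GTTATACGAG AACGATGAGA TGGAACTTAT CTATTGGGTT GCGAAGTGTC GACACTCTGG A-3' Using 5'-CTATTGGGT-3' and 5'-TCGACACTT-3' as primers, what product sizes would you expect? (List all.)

The forward primer CTATTGGGT matches the top strand at positions 4–12, 27–35, 91–99.
The reverse primer's reverse complement is AAGTGTCGA, matching at positions 104–112.
Each forward site pairs with the reverse site to give a product ending at position 112: sizes 109, 86, 22 bp.

109 bp, 86 bp, 22 bp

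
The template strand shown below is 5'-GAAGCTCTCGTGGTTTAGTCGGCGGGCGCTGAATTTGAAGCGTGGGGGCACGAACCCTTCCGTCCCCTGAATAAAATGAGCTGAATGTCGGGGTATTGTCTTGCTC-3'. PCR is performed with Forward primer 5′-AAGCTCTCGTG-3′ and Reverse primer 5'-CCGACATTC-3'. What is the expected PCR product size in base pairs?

The forward primer matches the template at positions 2–12.
Taking the reverse complement of CCGACATTC gives GAATGTCGG, found at positions 83–91 on the template; the primer anneals here to the top strand with its 3' end pointing upstream.
The product runs from position 2 to position 91, so its length is 91 − 2 + 1 = 90 bp.

90 bp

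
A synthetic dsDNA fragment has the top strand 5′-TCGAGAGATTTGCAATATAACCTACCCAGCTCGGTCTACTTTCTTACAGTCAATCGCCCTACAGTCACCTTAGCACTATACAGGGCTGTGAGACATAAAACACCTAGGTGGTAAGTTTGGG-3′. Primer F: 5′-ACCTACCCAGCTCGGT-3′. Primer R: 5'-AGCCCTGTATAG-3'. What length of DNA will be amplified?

68 bp

The forward primer matches the template at positions 20–35.
The reverse primer's reverse complement is CTATACAGGGCT, which matches the template at positions 76–87.
The product runs from position 20 to position 87, so its length is 87 − 20 + 1 = 68 bp.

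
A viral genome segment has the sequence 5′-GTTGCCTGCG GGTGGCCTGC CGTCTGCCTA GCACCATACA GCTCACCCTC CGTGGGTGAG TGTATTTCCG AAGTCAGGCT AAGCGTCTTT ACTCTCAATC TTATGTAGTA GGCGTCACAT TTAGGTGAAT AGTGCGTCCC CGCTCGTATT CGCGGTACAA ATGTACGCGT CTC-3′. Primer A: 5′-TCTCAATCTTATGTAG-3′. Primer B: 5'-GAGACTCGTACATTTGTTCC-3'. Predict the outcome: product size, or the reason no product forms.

No product — primer B has no binding site in the template.

Primer B (GAGACTCGTACATTTGTTCC) does not match the top strand, and its reverse complement GGAACAAATGTACGAGTCTC does not match either.
With no annealing site for primer B, no amplification occurs.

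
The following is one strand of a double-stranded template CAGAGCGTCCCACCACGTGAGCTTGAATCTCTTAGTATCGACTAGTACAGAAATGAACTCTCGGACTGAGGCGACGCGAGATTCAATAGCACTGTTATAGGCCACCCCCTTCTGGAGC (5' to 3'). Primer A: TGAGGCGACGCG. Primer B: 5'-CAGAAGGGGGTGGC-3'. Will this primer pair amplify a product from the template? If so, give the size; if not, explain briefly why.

Primer A (TGAGGCGACGCG) matches the top strand at positions 67–78; it acts as a forward primer.
Primer B's reverse complement is GCCACCCCCTTCTG, matching the top strand at positions 101–114; it acts as a reverse primer.
The 3' ends face each other across positions 67–114, giving a 48 bp product.

Yes — a 48 bp product.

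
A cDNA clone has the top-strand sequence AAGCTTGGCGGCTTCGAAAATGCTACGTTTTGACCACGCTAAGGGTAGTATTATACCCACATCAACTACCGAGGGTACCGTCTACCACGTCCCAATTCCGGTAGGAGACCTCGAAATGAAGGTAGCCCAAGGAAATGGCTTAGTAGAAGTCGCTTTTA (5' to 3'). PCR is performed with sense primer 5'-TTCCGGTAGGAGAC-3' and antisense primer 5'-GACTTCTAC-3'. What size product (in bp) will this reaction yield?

56 bp

The forward primer matches the template at positions 96–109.
The reverse primer's reverse complement is GTAGAAGTC, which matches the template at positions 143–151.
Amplicon spans positions 96–151: 56 bp.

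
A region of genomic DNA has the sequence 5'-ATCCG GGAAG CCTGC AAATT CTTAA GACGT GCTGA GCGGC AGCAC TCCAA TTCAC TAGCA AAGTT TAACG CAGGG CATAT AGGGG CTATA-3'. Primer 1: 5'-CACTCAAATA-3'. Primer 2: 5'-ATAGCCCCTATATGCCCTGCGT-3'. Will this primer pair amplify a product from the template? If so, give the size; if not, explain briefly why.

No product — primer 1 has no binding site in the template.

Primer 1 (CACTCAAATA) does not match the top strand, and its reverse complement TATTTGAGTG does not match either.
With no annealing site for primer 1, no amplification occurs.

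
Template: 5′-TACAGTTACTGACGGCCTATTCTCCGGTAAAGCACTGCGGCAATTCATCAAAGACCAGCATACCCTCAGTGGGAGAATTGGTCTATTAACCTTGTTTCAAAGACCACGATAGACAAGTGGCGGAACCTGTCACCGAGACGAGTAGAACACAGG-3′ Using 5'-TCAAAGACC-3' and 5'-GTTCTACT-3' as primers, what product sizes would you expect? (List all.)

101 bp, 52 bp

The forward primer TCAAAGACC matches the top strand at positions 48–56, 97–105.
The reverse primer's reverse complement is AGTAGAAC, matching at positions 141–148.
Each forward site pairs with the reverse site to give a product ending at position 148: sizes 101, 52 bp.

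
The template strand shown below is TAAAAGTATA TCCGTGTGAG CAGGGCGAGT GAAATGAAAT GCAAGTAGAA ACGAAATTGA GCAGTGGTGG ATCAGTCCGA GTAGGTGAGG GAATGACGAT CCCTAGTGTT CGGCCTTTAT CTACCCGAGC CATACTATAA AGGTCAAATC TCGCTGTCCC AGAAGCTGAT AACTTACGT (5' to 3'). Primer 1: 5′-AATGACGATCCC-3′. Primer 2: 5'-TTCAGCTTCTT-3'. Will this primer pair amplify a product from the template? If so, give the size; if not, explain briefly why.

Primer 2 (TTCAGCTTCTT) does not match the top strand, and its reverse complement AAGAAGCTGAA does not match either.
With no annealing site for primer 2, no amplification occurs.

No product — primer 2 has no binding site in the template.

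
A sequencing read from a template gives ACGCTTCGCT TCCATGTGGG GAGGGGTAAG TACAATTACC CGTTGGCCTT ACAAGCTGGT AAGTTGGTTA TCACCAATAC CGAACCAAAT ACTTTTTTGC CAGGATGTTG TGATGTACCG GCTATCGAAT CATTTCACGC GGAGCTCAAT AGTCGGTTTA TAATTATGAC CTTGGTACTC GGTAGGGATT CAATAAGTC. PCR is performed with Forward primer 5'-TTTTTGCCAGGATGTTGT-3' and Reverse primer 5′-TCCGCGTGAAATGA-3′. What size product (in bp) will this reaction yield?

Scanning the template, TTTTTGCCAGGATGTTGT occurs at positions 94–111; this primer anneals to the bottom strand there with its 3' end pointing downstream.
Reverse complement of the reverse primer: TCATTTCACGCGGA. This occurs on the top strand at positions 130–143.
Amplicon spans positions 94–143: 50 bp.

50 bp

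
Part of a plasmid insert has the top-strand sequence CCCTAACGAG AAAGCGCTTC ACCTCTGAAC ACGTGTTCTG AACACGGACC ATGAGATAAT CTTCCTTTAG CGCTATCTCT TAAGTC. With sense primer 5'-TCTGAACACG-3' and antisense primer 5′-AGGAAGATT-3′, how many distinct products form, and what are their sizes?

Two products: 43 bp, 30 bp

The forward primer TCTGAACACG matches the top strand at positions 24–33, 37–46.
The reverse primer's reverse complement is AATCTTCCT, matching at positions 58–66.
Each forward site pairs with the reverse site to give a product ending at position 66: sizes 43, 30 bp.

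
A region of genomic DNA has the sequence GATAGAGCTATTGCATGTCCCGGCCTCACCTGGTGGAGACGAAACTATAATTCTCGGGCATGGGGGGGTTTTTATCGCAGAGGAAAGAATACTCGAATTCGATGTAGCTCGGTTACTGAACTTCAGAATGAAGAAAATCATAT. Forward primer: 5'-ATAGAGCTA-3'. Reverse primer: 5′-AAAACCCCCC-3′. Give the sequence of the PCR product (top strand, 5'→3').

5'-ATAGAGCTATTGCATGTCCCGGCCTCACCTGGTGGAGACGAAACTATAATTCTCGGGCATGGGGGGGTTTT-3'

Scanning the template, ATAGAGCTA occurs at positions 2–10; this primer anneals to the bottom strand there with its 3' end pointing downstream.
Taking the reverse complement of AAAACCCCCC gives GGGGGGTTTT, found at positions 63–72 on the template; the primer anneals here to the top strand with its 3' end pointing upstream.
The product is the template from position 2 through 72 (71 bp).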